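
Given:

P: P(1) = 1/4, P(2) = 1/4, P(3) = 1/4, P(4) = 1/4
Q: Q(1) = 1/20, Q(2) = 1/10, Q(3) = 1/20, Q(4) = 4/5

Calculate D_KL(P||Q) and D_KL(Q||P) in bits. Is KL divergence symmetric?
D_KL(P||Q) = 1.0719 bits, D_KL(Q||P) = 0.9781 bits. No, KL divergence is not symmetric.

D_KL(P||Q) = Σ P(x) log₂(P(x)/Q(x))

Computing term by term:
  P(1)·log₂(P(1)/Q(1)) = (1/4)·log₂((1/4)/(1/20)) = 0.58048
  P(2)·log₂(P(2)/Q(2)) = (1/4)·log₂((1/4)/(1/10)) = 0.33048
  P(3)·log₂(P(3)/Q(3)) = (1/4)·log₂((1/4)/(1/20)) = 0.58048
  P(4)·log₂(P(4)/Q(4)) = (1/4)·log₂((1/4)/(4/5)) = -0.41952

D_KL(P||Q) = 0.58048 + 0.33048 + 0.58048 - 0.41952 = 1.07192 ≈ 1.0719 bits

D_KL(Q||P) = Σ Q(x) log₂(Q(x)/P(x))

Computing term by term:
  Q(1)·log₂(Q(1)/P(1)) = (1/20)·log₂((1/20)/(1/4)) = -0.11610
  Q(2)·log₂(Q(2)/P(2)) = (1/10)·log₂((1/10)/(1/4)) = -0.13219
  Q(3)·log₂(Q(3)/P(3)) = (1/20)·log₂((1/20)/(1/4)) = -0.11610
  Q(4)·log₂(Q(4)/P(4)) = (4/5)·log₂((4/5)/(1/4)) = 1.34246

D_KL(Q||P) = -0.11610 - 0.13219 - 0.11610 + 1.34246 = 0.97807 ≈ 0.9781 bits

These are NOT equal (difference: 0.0938 bits). KL divergence is asymmetric: D_KL(P||Q) ≠ D_KL(Q||P) in general.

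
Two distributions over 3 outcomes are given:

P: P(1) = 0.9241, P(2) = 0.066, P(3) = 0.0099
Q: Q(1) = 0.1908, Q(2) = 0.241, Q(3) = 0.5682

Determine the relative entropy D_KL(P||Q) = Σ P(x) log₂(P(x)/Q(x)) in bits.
1.9221 bits

D_KL(P||Q) = Σ P(x) log₂(P(x)/Q(x))

Computing term by term:
  P(1)·log₂(P(1)/Q(1)) = 0.9241·log₂(0.9241/0.1908) = 2.10324
  P(2)·log₂(P(2)/Q(2)) = 0.066·log₂(0.066/0.241) = -0.12332
  P(3)·log₂(P(3)/Q(3)) = 0.0099·log₂(0.0099/0.5682) = -0.05784

D_KL(P||Q) = 2.10324 - 0.12332 - 0.05784 = 1.92208 ≈ 1.9221 bits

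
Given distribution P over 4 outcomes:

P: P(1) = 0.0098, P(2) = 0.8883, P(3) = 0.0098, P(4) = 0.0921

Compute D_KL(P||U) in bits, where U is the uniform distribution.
1.4005 bits

U(i) = 1/4 for all i

D_KL(P||U) = Σ P(x) log₂(P(x) / (1/4))
           = Σ P(x) log₂(P(x)) + log₂(4)
           = log₂(4) - H(P)

H(P) = -Σ P(x) log₂(P(x)):
  -P(1)·log₂(P(1)) = -(0.0098)·log₂(0.0098) = 0.06540
  -P(2)·log₂(P(2)) = -(0.8883)·log₂(0.8883) = 0.15179
  -P(3)·log₂(P(3)) = -(0.0098)·log₂(0.0098) = 0.06540
  -P(4)·log₂(P(4)) = -(0.0921)·log₂(0.0921) = 0.31688
H(P) = 0.06540 + 0.15179 + 0.06540 + 0.31688 = 0.59947 bits

log₂(4) = 2.00000 bits

D_KL(P||U) = 2.00000 - 0.59947 = 1.40053 ≈ 1.4005 bits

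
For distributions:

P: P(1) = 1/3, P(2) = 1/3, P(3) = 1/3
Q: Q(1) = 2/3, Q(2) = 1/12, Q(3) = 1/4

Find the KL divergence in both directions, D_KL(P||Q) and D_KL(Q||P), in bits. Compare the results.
D_KL(P||Q) = 0.4717 bits, D_KL(Q||P) = 0.3962 bits. D_KL(P||Q) is larger than D_KL(Q||P) by 0.0755 bits; the two directions differ.

D_KL(P||Q) = Σ P(x) log₂(P(x)/Q(x))

Computing term by term:
  P(1)·log₂(P(1)/Q(1)) = (1/3)·log₂((1/3)/(2/3)) = -0.33333
  P(2)·log₂(P(2)/Q(2)) = (1/3)·log₂((1/3)/(1/12)) = 0.66667
  P(3)·log₂(P(3)/Q(3)) = (1/3)·log₂((1/3)/(1/4)) = 0.13835

D_KL(P||Q) = -0.33333 + 0.66667 + 0.13835 = 0.47169 ≈ 0.4717 bits

D_KL(Q||P) = Σ Q(x) log₂(Q(x)/P(x))

Computing term by term:
  Q(1)·log₂(Q(1)/P(1)) = (2/3)·log₂((2/3)/(1/3)) = 0.66667
  Q(2)·log₂(Q(2)/P(2)) = (1/12)·log₂((1/12)/(1/3)) = -0.16667
  Q(3)·log₂(Q(3)/P(3)) = (1/4)·log₂((1/4)/(1/3)) = -0.10376

D_KL(Q||P) = 0.66667 - 0.16667 - 0.10376 = 0.39624 ≈ 0.3962 bits

These are NOT equal (difference: 0.0755 bits). KL divergence is asymmetric: D_KL(P||Q) ≠ D_KL(Q||P) in general.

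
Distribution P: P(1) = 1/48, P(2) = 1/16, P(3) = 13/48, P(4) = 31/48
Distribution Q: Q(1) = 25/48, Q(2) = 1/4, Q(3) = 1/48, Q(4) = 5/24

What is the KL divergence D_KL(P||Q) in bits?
1.8346 bits

D_KL(P||Q) = Σ P(x) log₂(P(x)/Q(x))

Computing term by term:
  P(1)·log₂(P(1)/Q(1)) = (1/48)·log₂((1/48)/(25/48)) = -0.09675
  P(2)·log₂(P(2)/Q(2)) = (1/16)·log₂((1/16)/(1/4)) = -0.12500
  P(3)·log₂(P(3)/Q(3)) = (13/48)·log₂((13/48)/(1/48)) = 1.00220
  P(4)·log₂(P(4)/Q(4)) = (31/48)·log₂((31/48)/(5/24)) = 1.05417

D_KL(P||Q) = -0.09675 - 0.12500 + 1.00220 + 1.05417 = 1.83462 ≈ 1.8346 bits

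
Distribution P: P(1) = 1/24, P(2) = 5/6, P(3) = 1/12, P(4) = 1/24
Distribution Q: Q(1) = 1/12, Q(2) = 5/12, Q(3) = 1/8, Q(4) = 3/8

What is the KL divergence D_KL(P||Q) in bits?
0.6108 bits

D_KL(P||Q) = Σ P(x) log₂(P(x)/Q(x))

Computing term by term:
  P(1)·log₂(P(1)/Q(1)) = (1/24)·log₂((1/24)/(1/12)) = -0.04167
  P(2)·log₂(P(2)/Q(2)) = (5/6)·log₂((5/6)/(5/12)) = 0.83333
  P(3)·log₂(P(3)/Q(3)) = (1/12)·log₂((1/12)/(1/8)) = -0.04875
  P(4)·log₂(P(4)/Q(4)) = (1/24)·log₂((1/24)/(3/8)) = -0.13208

D_KL(P||Q) = -0.04167 + 0.83333 - 0.04875 - 0.13208 = 0.61083 ≈ 0.6108 bits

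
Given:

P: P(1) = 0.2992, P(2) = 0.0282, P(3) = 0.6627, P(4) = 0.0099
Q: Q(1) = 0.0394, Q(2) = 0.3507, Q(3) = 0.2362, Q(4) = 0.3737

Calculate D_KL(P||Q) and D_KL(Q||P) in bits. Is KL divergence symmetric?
D_KL(P||Q) = 1.7070 bits, D_KL(Q||P) = 2.7661 bits. No, KL divergence is not symmetric.

D_KL(P||Q) = Σ P(x) log₂(P(x)/Q(x))

Computing term by term:
  P(1)·log₂(P(1)/Q(1)) = 0.2992·log₂(0.2992/0.0394) = 0.87511
  P(2)·log₂(P(2)/Q(2)) = 0.0282·log₂(0.0282/0.3507) = -0.10255
  P(3)·log₂(P(3)/Q(3)) = 0.6627·log₂(0.6627/0.2362) = 0.98633
  P(4)·log₂(P(4)/Q(4)) = 0.0099·log₂(0.0099/0.3737) = -0.05186

D_KL(P||Q) = 0.87511 - 0.10255 + 0.98633 - 0.05186 = 1.70703 ≈ 1.7070 bits

D_KL(Q||P) = Σ Q(x) log₂(Q(x)/P(x))

Computing term by term:
  Q(1)·log₂(Q(1)/P(1)) = 0.0394·log₂(0.0394/0.2992) = -0.11524
  Q(2)·log₂(Q(2)/P(2)) = 0.3507·log₂(0.3507/0.0282) = 1.27531
  Q(3)·log₂(Q(3)/P(3)) = 0.2362·log₂(0.2362/0.6627) = -0.35155
  Q(4)·log₂(Q(4)/P(4)) = 0.3737·log₂(0.3737/0.0099) = 1.95756

D_KL(Q||P) = -0.11524 + 1.27531 - 0.35155 + 1.95756 = 2.76608 ≈ 2.7661 bits

These are NOT equal (difference: 1.0591 bits). KL divergence is asymmetric: D_KL(P||Q) ≠ D_KL(Q||P) in general.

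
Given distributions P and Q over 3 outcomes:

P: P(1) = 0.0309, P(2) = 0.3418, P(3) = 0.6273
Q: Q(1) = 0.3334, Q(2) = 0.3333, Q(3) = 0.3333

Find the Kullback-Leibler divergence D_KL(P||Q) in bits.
0.4787 bits

D_KL(P||Q) = Σ P(x) log₂(P(x)/Q(x))

Computing term by term:
  P(1)·log₂(P(1)/Q(1)) = 0.0309·log₂(0.0309/0.3334) = -0.10604
  P(2)·log₂(P(2)/Q(2)) = 0.3418·log₂(0.3418/0.3333) = 0.01242
  P(3)·log₂(P(3)/Q(3)) = 0.6273·log₂(0.6273/0.3333) = 0.57231

D_KL(P||Q) = -0.10604 + 0.01242 + 0.57231 = 0.47869 ≈ 0.4787 bits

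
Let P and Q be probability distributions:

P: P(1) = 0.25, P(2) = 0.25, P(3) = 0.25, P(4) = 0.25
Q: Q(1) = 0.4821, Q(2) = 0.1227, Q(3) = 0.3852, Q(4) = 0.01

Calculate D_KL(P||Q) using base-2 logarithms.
1.0249 bits

D_KL(P||Q) = Σ P(x) log₂(P(x)/Q(x))

Computing term by term:
  P(1)·log₂(P(1)/Q(1)) = 0.25·log₂(0.25/0.4821) = -0.23685
  P(2)·log₂(P(2)/Q(2)) = 0.25·log₂(0.25/0.1227) = 0.25670
  P(3)·log₂(P(3)/Q(3)) = 0.25·log₂(0.25/0.3852) = -0.15592
  P(4)·log₂(P(4)/Q(4)) = 0.25·log₂(0.25/0.01) = 1.16096

D_KL(P||Q) = -0.23685 + 0.25670 - 0.15592 + 1.16096 = 1.02489 ≈ 1.0249 bits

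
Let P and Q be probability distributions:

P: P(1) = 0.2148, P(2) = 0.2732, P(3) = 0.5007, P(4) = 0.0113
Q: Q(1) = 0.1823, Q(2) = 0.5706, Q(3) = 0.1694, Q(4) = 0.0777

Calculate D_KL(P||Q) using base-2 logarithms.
0.5120 bits

D_KL(P||Q) = Σ P(x) log₂(P(x)/Q(x))

Computing term by term:
  P(1)·log₂(P(1)/Q(1)) = 0.2148·log₂(0.2148/0.1823) = 0.05084
  P(2)·log₂(P(2)/Q(2)) = 0.2732·log₂(0.2732/0.5706) = -0.29028
  P(3)·log₂(P(3)/Q(3)) = 0.5007·log₂(0.5007/0.1694) = 0.78285
  P(4)·log₂(P(4)/Q(4)) = 0.0113·log₂(0.0113/0.0777) = -0.03143

D_KL(P||Q) = 0.05084 - 0.29028 + 0.78285 - 0.03143 = 0.51198 ≈ 0.5120 bits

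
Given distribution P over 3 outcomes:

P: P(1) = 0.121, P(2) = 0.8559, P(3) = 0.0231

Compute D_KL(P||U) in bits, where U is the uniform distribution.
0.8986 bits

U(i) = 1/3 for all i

D_KL(P||U) = Σ P(x) log₂(P(x) / (1/3))
           = Σ P(x) log₂(P(x)) + log₂(3)
           = log₂(3) - H(P)

H(P) = -Σ P(x) log₂(P(x)):
  -P(1)·log₂(P(1)) = -(0.121)·log₂(0.121) = 0.36868
  -P(2)·log₂(P(2)) = -(0.8559)·log₂(0.8559) = 0.19214
  -P(3)·log₂(P(3)) = -(0.0231)·log₂(0.0231) = 0.12557
H(P) = 0.36868 + 0.19214 + 0.12557 = 0.68639 bits

log₂(3) = 1.58496 bits

D_KL(P||U) = 1.58496 - 0.68639 = 0.89857 ≈ 0.8986 bits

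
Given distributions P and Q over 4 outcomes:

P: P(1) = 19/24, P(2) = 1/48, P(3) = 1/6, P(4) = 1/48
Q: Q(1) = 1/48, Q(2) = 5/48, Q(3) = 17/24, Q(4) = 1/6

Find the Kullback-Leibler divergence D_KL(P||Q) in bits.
3.6958 bits

D_KL(P||Q) = Σ P(x) log₂(P(x)/Q(x))

Computing term by term:
  P(1)·log₂(P(1)/Q(1)) = (19/24)·log₂((19/24)/(1/48)) = 4.15461
  P(2)·log₂(P(2)/Q(2)) = (1/48)·log₂((1/48)/(5/48)) = -0.04837
  P(3)·log₂(P(3)/Q(3)) = (1/6)·log₂((1/6)/(17/24)) = -0.34791
  P(4)·log₂(P(4)/Q(4)) = (1/48)·log₂((1/48)/(1/6)) = -0.06250

D_KL(P||Q) = 4.15461 - 0.04837 - 0.34791 - 0.06250 = 3.69583 ≈ 3.6958 bits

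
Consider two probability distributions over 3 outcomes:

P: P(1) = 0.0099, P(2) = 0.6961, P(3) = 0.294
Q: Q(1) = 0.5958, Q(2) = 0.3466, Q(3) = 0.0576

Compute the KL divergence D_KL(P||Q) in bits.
1.3332 bits

D_KL(P||Q) = Σ P(x) log₂(P(x)/Q(x))

Computing term by term:
  P(1)·log₂(P(1)/Q(1)) = 0.0099·log₂(0.0099/0.5958) = -0.05852
  P(2)·log₂(P(2)/Q(2)) = 0.6961·log₂(0.6961/0.3466) = 0.70029
  P(3)·log₂(P(3)/Q(3)) = 0.294·log₂(0.294/0.0576) = 0.69139

D_KL(P||Q) = -0.05852 + 0.70029 + 0.69139 = 1.33316 ≈ 1.3332 bits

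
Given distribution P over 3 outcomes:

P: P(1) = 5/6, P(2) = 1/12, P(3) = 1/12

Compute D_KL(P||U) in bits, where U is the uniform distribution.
0.7683 bits

U(i) = 1/3 for all i

D_KL(P||U) = Σ P(x) log₂(P(x) / (1/3))
           = Σ P(x) log₂(P(x)) + log₂(3)
           = log₂(3) - H(P)

H(P) = -Σ P(x) log₂(P(x)):
  -P(1)·log₂(P(1)) = -(5/6)·log₂(5/6) = 0.21920
  -P(2)·log₂(P(2)) = -(1/12)·log₂(1/12) = 0.29875
  -P(3)·log₂(P(3)) = -(1/12)·log₂(1/12) = 0.29875
H(P) = 0.21920 + 0.29875 + 0.29875 = 0.81670 bits

log₂(3) = 1.58496 bits

D_KL(P||U) = 1.58496 - 0.81670 = 0.76826 ≈ 0.7683 bits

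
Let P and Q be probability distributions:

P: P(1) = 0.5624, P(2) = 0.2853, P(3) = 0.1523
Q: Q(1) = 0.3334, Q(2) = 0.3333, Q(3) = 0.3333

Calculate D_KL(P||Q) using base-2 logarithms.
0.1882 bits

D_KL(P||Q) = Σ P(x) log₂(P(x)/Q(x))

Computing term by term:
  P(1)·log₂(P(1)/Q(1)) = 0.5624·log₂(0.5624/0.3334) = 0.42424
  P(2)·log₂(P(2)/Q(2)) = 0.2853·log₂(0.2853/0.3333) = -0.06400
  P(3)·log₂(P(3)/Q(3)) = 0.1523·log₂(0.1523/0.3333) = -0.17208

D_KL(P||Q) = 0.42424 - 0.06400 - 0.17208 = 0.18816 ≈ 0.1882 bits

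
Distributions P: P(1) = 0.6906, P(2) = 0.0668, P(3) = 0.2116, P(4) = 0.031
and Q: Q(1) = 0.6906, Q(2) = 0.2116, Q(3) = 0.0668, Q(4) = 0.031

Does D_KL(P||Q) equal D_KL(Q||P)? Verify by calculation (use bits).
D_KL(P||Q) = 0.2409 bits, D_KL(Q||P) = 0.2409 bits. Yes — for this pair D_KL(P||Q) = D_KL(Q||P).

D_KL(P||Q) = Σ P(x) log₂(P(x)/Q(x))

Computing term by term:
  P(1)·log₂(P(1)/Q(1)) = 0.6906·log₂(0.6906/0.6906) = 0.00000
  P(2)·log₂(P(2)/Q(2)) = 0.0668·log₂(0.0668/0.2116) = -0.11112
  P(3)·log₂(P(3)/Q(3)) = 0.2116·log₂(0.2116/0.0668) = 0.35198
  P(4)·log₂(P(4)/Q(4)) = 0.031·log₂(0.031/0.031) = 0.00000

D_KL(P||Q) = 0.00000 - 0.11112 + 0.35198 + 0.00000 = 0.24086 ≈ 0.2409 bits

D_KL(Q||P) = Σ Q(x) log₂(Q(x)/P(x))

Computing term by term:
  Q(1)·log₂(Q(1)/P(1)) = 0.6906·log₂(0.6906/0.6906) = 0.00000
  Q(2)·log₂(Q(2)/P(2)) = 0.2116·log₂(0.2116/0.0668) = 0.35198
  Q(3)·log₂(Q(3)/P(3)) = 0.0668·log₂(0.0668/0.2116) = -0.11112
  Q(4)·log₂(Q(4)/P(4)) = 0.031·log₂(0.031/0.031) = 0.00000

D_KL(Q||P) = 0.00000 + 0.35198 - 0.11112 + 0.00000 = 0.24086 ≈ 0.2409 bits

These ARE equal here. Q is P with outcomes relabeled (Q(2) = P(3), Q(3) = P(2)) by a relabeling that is its own inverse, so the two sums contain exactly the same terms in a different order. This is a special case — KL divergence is not symmetric in general: D_KL(P||Q) ≠ D_KL(Q||P) for most P, Q.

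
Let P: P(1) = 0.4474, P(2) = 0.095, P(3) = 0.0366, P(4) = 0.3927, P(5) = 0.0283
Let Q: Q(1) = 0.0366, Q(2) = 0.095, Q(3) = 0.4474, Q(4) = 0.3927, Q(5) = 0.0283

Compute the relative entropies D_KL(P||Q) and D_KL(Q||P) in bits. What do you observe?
D_KL(P||Q) = 1.4837 bits, D_KL(Q||P) = 1.4837 bits. The two directions give the same value here, because Q is a self-inverse relabeling of P; in general KL divergence is asymmetric.

D_KL(P||Q) = Σ P(x) log₂(P(x)/Q(x))

Computing term by term:
  P(1)·log₂(P(1)/Q(1)) = 0.4474·log₂(0.4474/0.0366) = 1.61585
  P(2)·log₂(P(2)/Q(2)) = 0.095·log₂(0.095/0.095) = 0.00000
  P(3)·log₂(P(3)/Q(3)) = 0.0366·log₂(0.0366/0.4474) = -0.13219
  P(4)·log₂(P(4)/Q(4)) = 0.3927·log₂(0.3927/0.3927) = 0.00000
  P(5)·log₂(P(5)/Q(5)) = 0.0283·log₂(0.0283/0.0283) = 0.00000

D_KL(P||Q) = 1.61585 + 0.00000 - 0.13219 + 0.00000 + 0.00000 = 1.48366 ≈ 1.4837 bits

D_KL(Q||P) = Σ Q(x) log₂(Q(x)/P(x))

Computing term by term:
  Q(1)·log₂(Q(1)/P(1)) = 0.0366·log₂(0.0366/0.4474) = -0.13219
  Q(2)·log₂(Q(2)/P(2)) = 0.095·log₂(0.095/0.095) = 0.00000
  Q(3)·log₂(Q(3)/P(3)) = 0.4474·log₂(0.4474/0.0366) = 1.61585
  Q(4)·log₂(Q(4)/P(4)) = 0.3927·log₂(0.3927/0.3927) = 0.00000
  Q(5)·log₂(Q(5)/P(5)) = 0.0283·log₂(0.0283/0.0283) = 0.00000

D_KL(Q||P) = -0.13219 + 0.00000 + 1.61585 + 0.00000 + 0.00000 = 1.48366 ≈ 1.4837 bits

These ARE equal here. Q is P with outcomes relabeled (Q(1) = P(3), Q(3) = P(1)) by a relabeling that is its own inverse, so the two sums contain exactly the same terms in a different order. This is a special case — KL divergence is not symmetric in general: D_KL(P||Q) ≠ D_KL(Q||P) for most P, Q.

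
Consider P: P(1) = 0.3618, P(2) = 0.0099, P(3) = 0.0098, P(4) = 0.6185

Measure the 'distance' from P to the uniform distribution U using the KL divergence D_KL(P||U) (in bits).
0.9093 bits

U(i) = 1/4 for all i

D_KL(P||U) = Σ P(x) log₂(P(x) / (1/4))
           = Σ P(x) log₂(P(x)) + log₂(4)
           = log₂(4) - H(P)

H(P) = -Σ P(x) log₂(P(x)):
  -P(1)·log₂(P(1)) = -(0.3618)·log₂(0.3618) = 0.53066
  -P(2)·log₂(P(2)) = -(0.0099)·log₂(0.0099) = 0.06592
  -P(3)·log₂(P(3)) = -(0.0098)·log₂(0.0098) = 0.06540
  -P(4)·log₂(P(4)) = -(0.6185)·log₂(0.6185) = 0.42872
H(P) = 0.53066 + 0.06592 + 0.06540 + 0.42872 = 1.09070 bits

log₂(4) = 2.00000 bits

D_KL(P||U) = 2.00000 - 1.09070 = 0.90930 ≈ 0.9093 bits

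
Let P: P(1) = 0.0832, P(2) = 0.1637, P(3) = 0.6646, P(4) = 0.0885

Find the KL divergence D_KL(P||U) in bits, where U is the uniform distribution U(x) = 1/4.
0.5728 bits

U(i) = 1/4 for all i

D_KL(P||U) = Σ P(x) log₂(P(x) / (1/4))
           = Σ P(x) log₂(P(x)) + log₂(4)
           = log₂(4) - H(P)

H(P) = -Σ P(x) log₂(P(x)):
  -P(1)·log₂(P(1)) = -(0.0832)·log₂(0.0832) = 0.29846
  -P(2)·log₂(P(2)) = -(0.1637)·log₂(0.1637) = 0.42740
  -P(3)·log₂(P(3)) = -(0.6646)·log₂(0.6646) = 0.39174
  -P(4)·log₂(P(4)) = -(0.0885)·log₂(0.0885) = 0.30959
H(P) = 0.29846 + 0.42740 + 0.39174 + 0.30959 = 1.42719 bits

log₂(4) = 2.00000 bits

D_KL(P||U) = 2.00000 - 1.42719 = 0.57281 ≈ 0.5728 bits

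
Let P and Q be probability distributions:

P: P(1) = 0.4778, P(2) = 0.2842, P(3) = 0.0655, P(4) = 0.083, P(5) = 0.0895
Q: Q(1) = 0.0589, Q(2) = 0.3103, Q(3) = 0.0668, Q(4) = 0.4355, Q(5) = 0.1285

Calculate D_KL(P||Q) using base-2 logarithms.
1.1599 bits

D_KL(P||Q) = Σ P(x) log₂(P(x)/Q(x))

Computing term by term:
  P(1)·log₂(P(1)/Q(1)) = 0.4778·log₂(0.4778/0.0589) = 1.44299
  P(2)·log₂(P(2)/Q(2)) = 0.2842·log₂(0.2842/0.3103) = -0.03602
  P(3)·log₂(P(3)/Q(3)) = 0.0655·log₂(0.0655/0.0668) = -0.00186
  P(4)·log₂(P(4)/Q(4)) = 0.083·log₂(0.083/0.4355) = -0.19849
  P(5)·log₂(P(5)/Q(5)) = 0.0895·log₂(0.0895/0.1285) = -0.04670

D_KL(P||Q) = 1.44299 - 0.03602 - 0.00186 - 0.19849 - 0.04670 = 1.15992 ≈ 1.1599 bits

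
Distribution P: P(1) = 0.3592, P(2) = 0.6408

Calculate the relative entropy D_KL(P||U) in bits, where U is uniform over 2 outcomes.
0.0580 bits

U(i) = 1/2 for all i

D_KL(P||U) = Σ P(x) log₂(P(x) / (1/2))
           = Σ P(x) log₂(P(x)) + log₂(2)
           = log₂(2) - H(P)

H(P) = -Σ P(x) log₂(P(x)):
  -P(1)·log₂(P(1)) = -(0.3592)·log₂(0.3592) = 0.53059
  -P(2)·log₂(P(2)) = -(0.6408)·log₂(0.6408) = 0.41143
H(P) = 0.53059 + 0.41143 = 0.94202 bits

log₂(2) = 1.00000 bits

D_KL(P||U) = 1.00000 - 0.94202 = 0.05798 ≈ 0.0580 bits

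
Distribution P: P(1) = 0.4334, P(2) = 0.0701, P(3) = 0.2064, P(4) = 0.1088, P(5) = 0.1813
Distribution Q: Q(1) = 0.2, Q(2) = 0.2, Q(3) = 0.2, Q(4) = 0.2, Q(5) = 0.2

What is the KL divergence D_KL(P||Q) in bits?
0.2657 bits

D_KL(P||Q) = Σ P(x) log₂(P(x)/Q(x))

Computing term by term:
  P(1)·log₂(P(1)/Q(1)) = 0.4334·log₂(0.4334/0.2) = 0.48354
  P(2)·log₂(P(2)/Q(2)) = 0.0701·log₂(0.0701/0.2) = -0.10603
  P(3)·log₂(P(3)/Q(3)) = 0.2064·log₂(0.2064/0.2) = 0.00938
  P(4)·log₂(P(4)/Q(4)) = 0.1088·log₂(0.1088/0.2) = -0.09556
  P(5)·log₂(P(5)/Q(5)) = 0.1813·log₂(0.1813/0.2) = -0.02568

D_KL(P||Q) = 0.48354 - 0.10603 + 0.00938 - 0.09556 - 0.02568 = 0.26565 ≈ 0.2657 bits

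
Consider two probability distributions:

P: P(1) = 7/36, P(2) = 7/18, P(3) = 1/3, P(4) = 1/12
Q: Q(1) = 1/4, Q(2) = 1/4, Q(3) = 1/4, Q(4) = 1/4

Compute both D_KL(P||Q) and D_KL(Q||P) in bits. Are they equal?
D_KL(P||Q) = 0.1837 bits, D_KL(Q||P) = 0.2238 bits. No, they are not equal.

D_KL(P||Q) = Σ P(x) log₂(P(x)/Q(x))

Computing term by term:
  P(1)·log₂(P(1)/Q(1)) = (7/36)·log₂((7/36)/(1/4)) = -0.07050
  P(2)·log₂(P(2)/Q(2)) = (7/18)·log₂((7/18)/(1/4)) = 0.24789
  P(3)·log₂(P(3)/Q(3)) = (1/3)·log₂((1/3)/(1/4)) = 0.13835
  P(4)·log₂(P(4)/Q(4)) = (1/12)·log₂((1/12)/(1/4)) = -0.13208

D_KL(P||Q) = -0.07050 + 0.24789 + 0.13835 - 0.13208 = 0.18366 ≈ 0.1837 bits

D_KL(Q||P) = Σ Q(x) log₂(Q(x)/P(x))

Computing term by term:
  Q(1)·log₂(Q(1)/P(1)) = (1/4)·log₂((1/4)/(7/36)) = 0.09064
  Q(2)·log₂(Q(2)/P(2)) = (1/4)·log₂((1/4)/(7/18)) = -0.15936
  Q(3)·log₂(Q(3)/P(3)) = (1/4)·log₂((1/4)/(1/3)) = -0.10376
  Q(4)·log₂(Q(4)/P(4)) = (1/4)·log₂((1/4)/(1/12)) = 0.39624

D_KL(Q||P) = 0.09064 - 0.15936 - 0.10376 + 0.39624 = 0.22376 ≈ 0.2238 bits

These are NOT equal (difference: 0.0401 bits). KL divergence is asymmetric: D_KL(P||Q) ≠ D_KL(Q||P) in general.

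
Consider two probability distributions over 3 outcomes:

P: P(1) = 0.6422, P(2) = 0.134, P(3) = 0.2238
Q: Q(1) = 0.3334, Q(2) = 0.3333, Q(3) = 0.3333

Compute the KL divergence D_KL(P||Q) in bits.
0.3026 bits

D_KL(P||Q) = Σ P(x) log₂(P(x)/Q(x))

Computing term by term:
  P(1)·log₂(P(1)/Q(1)) = 0.6422·log₂(0.6422/0.3334) = 0.60737
  P(2)·log₂(P(2)/Q(2)) = 0.134·log₂(0.134/0.3333) = -0.17615
  P(3)·log₂(P(3)/Q(3)) = 0.2238·log₂(0.2238/0.3333) = -0.12860

D_KL(P||Q) = 0.60737 - 0.17615 - 0.12860 = 0.30262 ≈ 0.3026 bits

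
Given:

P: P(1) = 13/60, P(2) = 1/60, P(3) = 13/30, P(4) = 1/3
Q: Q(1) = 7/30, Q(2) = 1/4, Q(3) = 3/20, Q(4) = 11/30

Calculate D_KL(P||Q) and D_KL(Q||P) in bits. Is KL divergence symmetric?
D_KL(P||Q) = 0.5291 bits, D_KL(Q||P) = 0.8225 bits. No, KL divergence is not symmetric.

D_KL(P||Q) = Σ P(x) log₂(P(x)/Q(x))

Computing term by term:
  P(1)·log₂(P(1)/Q(1)) = (13/60)·log₂((13/60)/(7/30)) = -0.02316
  P(2)·log₂(P(2)/Q(2)) = (1/60)·log₂((1/60)/(1/4)) = -0.06511
  P(3)·log₂(P(3)/Q(3)) = (13/30)·log₂((13/30)/(3/20)) = 0.66322
  P(4)·log₂(P(4)/Q(4)) = (1/3)·log₂((1/3)/(11/30)) = -0.04583

D_KL(P||Q) = -0.02316 - 0.06511 + 0.66322 - 0.04583 = 0.52912 ≈ 0.5291 bits

D_KL(Q||P) = Σ Q(x) log₂(Q(x)/P(x))

Computing term by term:
  Q(1)·log₂(Q(1)/P(1)) = (7/30)·log₂((7/30)/(13/60)) = 0.02495
  Q(2)·log₂(Q(2)/P(2)) = (1/4)·log₂((1/4)/(1/60)) = 0.97672
  Q(3)·log₂(Q(3)/P(3)) = (3/20)·log₂((3/20)/(13/30)) = -0.22958
  Q(4)·log₂(Q(4)/P(4)) = (11/30)·log₂((11/30)/(1/3)) = 0.05042

D_KL(Q||P) = 0.02495 + 0.97672 - 0.22958 + 0.05042 = 0.82251 ≈ 0.8225 bits

These are NOT equal (difference: 0.2934 bits). KL divergence is asymmetric: D_KL(P||Q) ≠ D_KL(Q||P) in general.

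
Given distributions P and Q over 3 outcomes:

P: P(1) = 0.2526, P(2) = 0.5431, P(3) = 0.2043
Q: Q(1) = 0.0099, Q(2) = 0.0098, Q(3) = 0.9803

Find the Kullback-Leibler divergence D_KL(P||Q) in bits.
3.8640 bits

D_KL(P||Q) = Σ P(x) log₂(P(x)/Q(x))

Computing term by term:
  P(1)·log₂(P(1)/Q(1)) = 0.2526·log₂(0.2526/0.0099) = 1.18047
  P(2)·log₂(P(2)/Q(2)) = 0.5431·log₂(0.5431/0.0098) = 3.14579
  P(3)·log₂(P(3)/Q(3)) = 0.2043·log₂(0.2043/0.9803) = -0.46224

D_KL(P||Q) = 1.18047 + 3.14579 - 0.46224 = 3.86402 ≈ 3.8640 bits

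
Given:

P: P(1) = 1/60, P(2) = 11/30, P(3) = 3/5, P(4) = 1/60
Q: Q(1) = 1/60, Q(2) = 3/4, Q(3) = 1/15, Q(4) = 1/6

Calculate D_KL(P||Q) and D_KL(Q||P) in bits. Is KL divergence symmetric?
D_KL(P||Q) = 1.4680 bits, D_KL(Q||P) = 1.1166 bits. No, KL divergence is not symmetric.

D_KL(P||Q) = Σ P(x) log₂(P(x)/Q(x))

Computing term by term:
  P(1)·log₂(P(1)/Q(1)) = (1/60)·log₂((1/60)/(1/60)) = 0.00000
  P(2)·log₂(P(2)/Q(2)) = (11/30)·log₂((11/30)/(3/4)) = -0.37855
  P(3)·log₂(P(3)/Q(3)) = (3/5)·log₂((3/5)/(1/15)) = 1.90196
  P(4)·log₂(P(4)/Q(4)) = (1/60)·log₂((1/60)/(1/6)) = -0.05537

D_KL(P||Q) = 0.00000 - 0.37855 + 1.90196 - 0.05537 = 1.46804 ≈ 1.4680 bits

D_KL(Q||P) = Σ Q(x) log₂(Q(x)/P(x))

Computing term by term:
  Q(1)·log₂(Q(1)/P(1)) = (1/60)·log₂((1/60)/(1/60)) = 0.00000
  Q(2)·log₂(Q(2)/P(2)) = (3/4)·log₂((3/4)/(11/30)) = 0.77432
  Q(3)·log₂(Q(3)/P(3)) = (1/15)·log₂((1/15)/(3/5)) = -0.21133
  Q(4)·log₂(Q(4)/P(4)) = (1/6)·log₂((1/6)/(1/60)) = 0.55365

D_KL(Q||P) = 0.00000 + 0.77432 - 0.21133 + 0.55365 = 1.11664 ≈ 1.1166 bits

These are NOT equal (difference: 0.3514 bits). KL divergence is asymmetric: D_KL(P||Q) ≠ D_KL(Q||P) in general.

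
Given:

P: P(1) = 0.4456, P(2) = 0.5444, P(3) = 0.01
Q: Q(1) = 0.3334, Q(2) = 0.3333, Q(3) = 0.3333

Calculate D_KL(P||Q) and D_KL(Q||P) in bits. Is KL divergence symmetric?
D_KL(P||Q) = 0.5212 bits, D_KL(Q||P) = 1.3106 bits. No, KL divergence is not symmetric.

D_KL(P||Q) = Σ P(x) log₂(P(x)/Q(x))

Computing term by term:
  P(1)·log₂(P(1)/Q(1)) = 0.4456·log₂(0.4456/0.3334) = 0.18648
  P(2)·log₂(P(2)/Q(2)) = 0.5444·log₂(0.5444/0.3333) = 0.38535
  P(3)·log₂(P(3)/Q(3)) = 0.01·log₂(0.01/0.3333) = -0.05059

D_KL(P||Q) = 0.18648 + 0.38535 - 0.05059 = 0.52124 ≈ 0.5212 bits

D_KL(Q||P) = Σ Q(x) log₂(Q(x)/P(x))

Computing term by term:
  Q(1)·log₂(Q(1)/P(1)) = 0.3334·log₂(0.3334/0.4456) = -0.13953
  Q(2)·log₂(Q(2)/P(2)) = 0.3333·log₂(0.3333/0.5444) = -0.23592
  Q(3)·log₂(Q(3)/P(3)) = 0.3333·log₂(0.3333/0.01) = 1.68608

D_KL(Q||P) = -0.13953 - 0.23592 + 1.68608 = 1.31063 ≈ 1.3106 bits

These are NOT equal (difference: 0.7894 bits). KL divergence is asymmetric: D_KL(P||Q) ≠ D_KL(Q||P) in general.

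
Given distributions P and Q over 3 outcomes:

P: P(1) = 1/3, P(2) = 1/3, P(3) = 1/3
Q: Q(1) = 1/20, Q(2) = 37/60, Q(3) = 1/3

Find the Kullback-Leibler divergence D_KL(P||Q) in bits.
0.6165 bits

D_KL(P||Q) = Σ P(x) log₂(P(x)/Q(x))

Computing term by term:
  P(1)·log₂(P(1)/Q(1)) = (1/3)·log₂((1/3)/(1/20)) = 0.91232
  P(2)·log₂(P(2)/Q(2)) = (1/3)·log₂((1/3)/(37/60)) = -0.29584
  P(3)·log₂(P(3)/Q(3)) = (1/3)·log₂((1/3)/(1/3)) = 0.00000

D_KL(P||Q) = 0.91232 - 0.29584 + 0.00000 = 0.61648 ≈ 0.6165 bits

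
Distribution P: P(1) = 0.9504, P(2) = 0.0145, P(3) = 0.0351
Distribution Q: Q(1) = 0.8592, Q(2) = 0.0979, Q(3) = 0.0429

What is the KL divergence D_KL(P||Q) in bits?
0.0882 bits

D_KL(P||Q) = Σ P(x) log₂(P(x)/Q(x))

Computing term by term:
  P(1)·log₂(P(1)/Q(1)) = 0.9504·log₂(0.9504/0.8592) = 0.13832
  P(2)·log₂(P(2)/Q(2)) = 0.0145·log₂(0.0145/0.0979) = -0.03995
  P(3)·log₂(P(3)/Q(3)) = 0.0351·log₂(0.0351/0.0429) = -0.01016

D_KL(P||Q) = 0.13832 - 0.03995 - 0.01016 = 0.08821 ≈ 0.0882 bits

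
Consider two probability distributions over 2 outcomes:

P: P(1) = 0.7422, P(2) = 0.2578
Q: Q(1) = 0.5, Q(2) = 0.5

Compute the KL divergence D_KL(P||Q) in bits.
0.1766 bits

D_KL(P||Q) = Σ P(x) log₂(P(x)/Q(x))

Computing term by term:
  P(1)·log₂(P(1)/Q(1)) = 0.7422·log₂(0.7422/0.5) = 0.42296
  P(2)·log₂(P(2)/Q(2)) = 0.2578·log₂(0.2578/0.5) = -0.24637

D_KL(P||Q) = 0.42296 - 0.24637 = 0.17659 ≈ 0.1766 bits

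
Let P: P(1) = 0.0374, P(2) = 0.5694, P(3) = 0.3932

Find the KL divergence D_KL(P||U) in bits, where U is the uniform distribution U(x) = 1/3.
0.4155 bits

U(i) = 1/3 for all i

D_KL(P||U) = Σ P(x) log₂(P(x) / (1/3))
           = Σ P(x) log₂(P(x)) + log₂(3)
           = log₂(3) - H(P)

H(P) = -Σ P(x) log₂(P(x)):
  -P(1)·log₂(P(1)) = -(0.0374)·log₂(0.0374) = 0.17731
  -P(2)·log₂(P(2)) = -(0.5694)·log₂(0.5694) = 0.46263
  -P(3)·log₂(P(3)) = -(0.3932)·log₂(0.3932) = 0.52951
H(P) = 0.17731 + 0.46263 + 0.52951 = 1.16945 bits

log₂(3) = 1.58496 bits

D_KL(P||U) = 1.58496 - 1.16945 = 0.41551 ≈ 0.4155 bits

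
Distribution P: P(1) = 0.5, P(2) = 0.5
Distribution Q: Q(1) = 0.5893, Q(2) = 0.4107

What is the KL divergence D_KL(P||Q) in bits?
0.0234 bits

D_KL(P||Q) = Σ P(x) log₂(P(x)/Q(x))

Computing term by term:
  P(1)·log₂(P(1)/Q(1)) = 0.5·log₂(0.5/0.5893) = -0.11854
  P(2)·log₂(P(2)/Q(2)) = 0.5·log₂(0.5/0.4107) = 0.14192

D_KL(P||Q) = -0.11854 + 0.14192 = 0.02338 ≈ 0.0234 bits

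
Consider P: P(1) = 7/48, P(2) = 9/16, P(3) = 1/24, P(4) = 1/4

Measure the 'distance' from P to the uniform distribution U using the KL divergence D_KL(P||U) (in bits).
0.4370 bits

U(i) = 1/4 for all i

D_KL(P||U) = Σ P(x) log₂(P(x) / (1/4))
           = Σ P(x) log₂(P(x)) + log₂(4)
           = log₂(4) - H(P)

H(P) = -Σ P(x) log₂(P(x)):
  -P(1)·log₂(P(1)) = -(7/48)·log₂(7/48) = 0.40507
  -P(2)·log₂(P(2)) = -(9/16)·log₂(9/16) = 0.46692
  -P(3)·log₂(P(3)) = -(1/24)·log₂(1/24) = 0.19104
  -P(4)·log₂(P(4)) = -(1/4)·log₂(1/4) = 0.50000
H(P) = 0.40507 + 0.46692 + 0.19104 + 0.50000 = 1.56303 bits

log₂(4) = 2.00000 bits

D_KL(P||U) = 2.00000 - 1.56303 = 0.43697 ≈ 0.4370 bits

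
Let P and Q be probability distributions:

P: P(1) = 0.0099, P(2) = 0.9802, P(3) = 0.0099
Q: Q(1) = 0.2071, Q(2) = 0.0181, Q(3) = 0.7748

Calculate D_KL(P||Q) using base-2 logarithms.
5.5393 bits

D_KL(P||Q) = Σ P(x) log₂(P(x)/Q(x))

Computing term by term:
  P(1)·log₂(P(1)/Q(1)) = 0.0099·log₂(0.0099/0.2071) = -0.04343
  P(2)·log₂(P(2)/Q(2)) = 0.9802·log₂(0.9802/0.0181) = 5.64499
  P(3)·log₂(P(3)/Q(3)) = 0.0099·log₂(0.0099/0.7748) = -0.06227

D_KL(P||Q) = -0.04343 + 5.64499 - 0.06227 = 5.53929 ≈ 5.5393 bits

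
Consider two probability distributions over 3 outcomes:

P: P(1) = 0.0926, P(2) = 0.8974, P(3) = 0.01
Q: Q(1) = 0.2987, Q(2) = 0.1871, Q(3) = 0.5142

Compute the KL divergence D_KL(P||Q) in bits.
1.8166 bits

D_KL(P||Q) = Σ P(x) log₂(P(x)/Q(x))

Computing term by term:
  P(1)·log₂(P(1)/Q(1)) = 0.0926·log₂(0.0926/0.2987) = -0.15646
  P(2)·log₂(P(2)/Q(2)) = 0.8974·log₂(0.8974/0.1871) = 2.02987
  P(3)·log₂(P(3)/Q(3)) = 0.01·log₂(0.01/0.5142) = -0.05684

D_KL(P||Q) = -0.15646 + 2.02987 - 0.05684 = 1.81657 ≈ 1.8166 bits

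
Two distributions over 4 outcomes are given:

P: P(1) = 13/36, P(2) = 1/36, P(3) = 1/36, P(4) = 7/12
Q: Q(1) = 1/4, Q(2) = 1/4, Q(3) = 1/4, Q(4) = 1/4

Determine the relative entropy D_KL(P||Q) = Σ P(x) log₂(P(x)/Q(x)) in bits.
0.7285 bits

D_KL(P||Q) = Σ P(x) log₂(P(x)/Q(x))

Computing term by term:
  P(1)·log₂(P(1)/Q(1)) = (13/36)·log₂((13/36)/(1/4)) = 0.19157
  P(2)·log₂(P(2)/Q(2)) = (1/36)·log₂((1/36)/(1/4)) = -0.08805
  P(3)·log₂(P(3)/Q(3)) = (1/36)·log₂((1/36)/(1/4)) = -0.08805
  P(4)·log₂(P(4)/Q(4)) = (7/12)·log₂((7/12)/(1/4)) = 0.71306

D_KL(P||Q) = 0.19157 - 0.08805 - 0.08805 + 0.71306 = 0.72853 ≈ 0.7285 bits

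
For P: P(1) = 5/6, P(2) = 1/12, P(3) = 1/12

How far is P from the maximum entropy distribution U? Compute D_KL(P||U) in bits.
0.7683 bits

U(i) = 1/3 for all i

D_KL(P||U) = Σ P(x) log₂(P(x) / (1/3))
           = Σ P(x) log₂(P(x)) + log₂(3)
           = log₂(3) - H(P)

H(P) = -Σ P(x) log₂(P(x)):
  -P(1)·log₂(P(1)) = -(5/6)·log₂(5/6) = 0.21920
  -P(2)·log₂(P(2)) = -(1/12)·log₂(1/12) = 0.29875
  -P(3)·log₂(P(3)) = -(1/12)·log₂(1/12) = 0.29875
H(P) = 0.21920 + 0.29875 + 0.29875 = 0.81670 bits

log₂(3) = 1.58496 bits

D_KL(P||U) = 1.58496 - 0.81670 = 0.76826 ≈ 0.7683 bits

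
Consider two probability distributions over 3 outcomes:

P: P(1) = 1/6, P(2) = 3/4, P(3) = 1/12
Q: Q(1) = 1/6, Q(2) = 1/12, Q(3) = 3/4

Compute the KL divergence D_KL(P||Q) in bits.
2.1133 bits

D_KL(P||Q) = Σ P(x) log₂(P(x)/Q(x))

Computing term by term:
  P(1)·log₂(P(1)/Q(1)) = (1/6)·log₂((1/6)/(1/6)) = 0.00000
  P(2)·log₂(P(2)/Q(2)) = (3/4)·log₂((3/4)/(1/12)) = 2.37744
  P(3)·log₂(P(3)/Q(3)) = (1/12)·log₂((1/12)/(3/4)) = -0.26416

D_KL(P||Q) = 0.00000 + 2.37744 - 0.26416 = 2.11328 ≈ 2.1133 bits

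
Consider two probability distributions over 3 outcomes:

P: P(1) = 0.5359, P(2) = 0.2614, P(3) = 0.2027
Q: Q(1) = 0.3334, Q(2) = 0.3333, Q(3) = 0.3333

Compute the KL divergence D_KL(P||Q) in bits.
0.1299 bits

D_KL(P||Q) = Σ P(x) log₂(P(x)/Q(x))

Computing term by term:
  P(1)·log₂(P(1)/Q(1)) = 0.5359·log₂(0.5359/0.3334) = 0.36694
  P(2)·log₂(P(2)/Q(2)) = 0.2614·log₂(0.2614/0.3333) = -0.09164
  P(3)·log₂(P(3)/Q(3)) = 0.2027·log₂(0.2027/0.3333) = -0.14543

D_KL(P||Q) = 0.36694 - 0.09164 - 0.14543 = 0.12987 ≈ 0.1299 bits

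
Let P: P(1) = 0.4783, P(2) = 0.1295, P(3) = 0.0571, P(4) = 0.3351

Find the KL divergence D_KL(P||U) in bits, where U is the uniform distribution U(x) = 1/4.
0.3448 bits

U(i) = 1/4 for all i

D_KL(P||U) = Σ P(x) log₂(P(x) / (1/4))
           = Σ P(x) log₂(P(x)) + log₂(4)
           = log₂(4) - H(P)

H(P) = -Σ P(x) log₂(P(x)):
  -P(1)·log₂(P(1)) = -(0.4783)·log₂(0.4783) = 0.50892
  -P(2)·log₂(P(2)) = -(0.1295)·log₂(0.1295) = 0.38189
  -P(3)·log₂(P(3)) = -(0.0571)·log₂(0.0571) = 0.23584
  -P(4)·log₂(P(4)) = -(0.3351)·log₂(0.3351) = 0.52857
H(P) = 0.50892 + 0.38189 + 0.23584 + 0.52857 = 1.65522 bits

log₂(4) = 2.00000 bits

D_KL(P||U) = 2.00000 - 1.65522 = 0.34478 ≈ 0.3448 bits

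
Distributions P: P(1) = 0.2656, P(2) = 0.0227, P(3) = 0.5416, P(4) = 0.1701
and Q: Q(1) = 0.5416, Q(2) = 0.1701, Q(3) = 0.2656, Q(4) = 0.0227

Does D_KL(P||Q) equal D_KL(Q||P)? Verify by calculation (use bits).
D_KL(P||Q) = 0.7120 bits, D_KL(Q||P) = 0.7120 bits. Yes — for this pair D_KL(P||Q) = D_KL(Q||P).

D_KL(P||Q) = Σ P(x) log₂(P(x)/Q(x))

Computing term by term:
  P(1)·log₂(P(1)/Q(1)) = 0.2656·log₂(0.2656/0.5416) = -0.27303
  P(2)·log₂(P(2)/Q(2)) = 0.0227·log₂(0.0227/0.1701) = -0.06596
  P(3)·log₂(P(3)/Q(3)) = 0.5416·log₂(0.5416/0.2656) = 0.55675
  P(4)·log₂(P(4)/Q(4)) = 0.1701·log₂(0.1701/0.0227) = 0.49425

D_KL(P||Q) = -0.27303 - 0.06596 + 0.55675 + 0.49425 = 0.71201 ≈ 0.7120 bits

D_KL(Q||P) = Σ Q(x) log₂(Q(x)/P(x))

Computing term by term:
  Q(1)·log₂(Q(1)/P(1)) = 0.5416·log₂(0.5416/0.2656) = 0.55675
  Q(2)·log₂(Q(2)/P(2)) = 0.1701·log₂(0.1701/0.0227) = 0.49425
  Q(3)·log₂(Q(3)/P(3)) = 0.2656·log₂(0.2656/0.5416) = -0.27303
  Q(4)·log₂(Q(4)/P(4)) = 0.0227·log₂(0.0227/0.1701) = -0.06596

D_KL(Q||P) = 0.55675 + 0.49425 - 0.27303 - 0.06596 = 0.71201 ≈ 0.7120 bits

These ARE equal here. Q is P with outcomes relabeled (Q(1) = P(3), Q(2) = P(4), Q(3) = P(1), Q(4) = P(2)) by a relabeling that is its own inverse, so the two sums contain exactly the same terms in a different order. This is a special case — KL divergence is not symmetric in general: D_KL(P||Q) ≠ D_KL(Q||P) for most P, Q.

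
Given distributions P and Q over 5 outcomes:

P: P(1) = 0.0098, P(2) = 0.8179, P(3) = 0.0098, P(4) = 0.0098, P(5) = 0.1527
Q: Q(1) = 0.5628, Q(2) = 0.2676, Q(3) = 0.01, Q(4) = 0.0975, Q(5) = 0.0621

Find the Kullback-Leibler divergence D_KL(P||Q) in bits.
1.4265 bits

D_KL(P||Q) = Σ P(x) log₂(P(x)/Q(x))

Computing term by term:
  P(1)·log₂(P(1)/Q(1)) = 0.0098·log₂(0.0098/0.5628) = -0.05727
  P(2)·log₂(P(2)/Q(2)) = 0.8179·log₂(0.8179/0.2676) = 1.31833
  P(3)·log₂(P(3)/Q(3)) = 0.0098·log₂(0.0098/0.01) = -0.00029
  P(4)·log₂(P(4)/Q(4)) = 0.0098·log₂(0.0098/0.0975) = -0.03248
  P(5)·log₂(P(5)/Q(5)) = 0.1527·log₂(0.1527/0.0621) = 0.19821

D_KL(P||Q) = -0.05727 + 1.31833 - 0.00029 - 0.03248 + 0.19821 = 1.42650 ≈ 1.4265 bits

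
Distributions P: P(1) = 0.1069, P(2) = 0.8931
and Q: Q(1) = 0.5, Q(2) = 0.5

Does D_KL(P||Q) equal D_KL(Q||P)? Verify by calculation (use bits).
D_KL(P||Q) = 0.5095 bits, D_KL(Q||P) = 0.6944 bits. No — D_KL(P||Q) ≠ D_KL(Q||P) for this pair.

D_KL(P||Q) = Σ P(x) log₂(P(x)/Q(x))

Computing term by term:
  P(1)·log₂(P(1)/Q(1)) = 0.1069·log₂(0.1069/0.5) = -0.23792
  P(2)·log₂(P(2)/Q(2)) = 0.8931·log₂(0.8931/0.5) = 0.74743

D_KL(P||Q) = -0.23792 + 0.74743 = 0.50951 ≈ 0.5095 bits

D_KL(Q||P) = Σ Q(x) log₂(Q(x)/P(x))

Computing term by term:
  Q(1)·log₂(Q(1)/P(1)) = 0.5·log₂(0.5/0.1069) = 1.11283
  Q(2)·log₂(Q(2)/P(2)) = 0.5·log₂(0.5/0.8931) = -0.41845

D_KL(Q||P) = 1.11283 - 0.41845 = 0.69438 ≈ 0.6944 bits

These are NOT equal (difference: 0.1849 bits). KL divergence is asymmetric: D_KL(P||Q) ≠ D_KL(Q||P) in general.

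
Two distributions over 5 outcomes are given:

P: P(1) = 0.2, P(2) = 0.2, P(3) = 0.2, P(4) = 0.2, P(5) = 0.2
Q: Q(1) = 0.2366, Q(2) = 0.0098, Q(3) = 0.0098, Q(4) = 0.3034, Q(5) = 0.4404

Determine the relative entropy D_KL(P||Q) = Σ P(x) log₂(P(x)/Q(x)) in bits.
1.3439 bits

D_KL(P||Q) = Σ P(x) log₂(P(x)/Q(x))

Computing term by term:
  P(1)·log₂(P(1)/Q(1)) = 0.2·log₂(0.2/0.2366) = -0.04849
  P(2)·log₂(P(2)/Q(2)) = 0.2·log₂(0.2/0.0098) = 0.87021
  P(3)·log₂(P(3)/Q(3)) = 0.2·log₂(0.2/0.0098) = 0.87021
  P(4)·log₂(P(4)/Q(4)) = 0.2·log₂(0.2/0.3034) = -0.12024
  P(5)·log₂(P(5)/Q(5)) = 0.2·log₂(0.2/0.4404) = -0.22776

D_KL(P||Q) = -0.04849 + 0.87021 + 0.87021 - 0.12024 - 0.22776 = 1.34393 ≈ 1.3439 bits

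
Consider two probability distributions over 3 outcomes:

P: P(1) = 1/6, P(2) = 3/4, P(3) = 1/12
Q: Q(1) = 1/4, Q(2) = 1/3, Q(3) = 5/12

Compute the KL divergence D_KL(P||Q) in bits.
0.5865 bits

D_KL(P||Q) = Σ P(x) log₂(P(x)/Q(x))

Computing term by term:
  P(1)·log₂(P(1)/Q(1)) = (1/6)·log₂((1/6)/(1/4)) = -0.09749
  P(2)·log₂(P(2)/Q(2)) = (3/4)·log₂((3/4)/(1/3)) = 0.87744
  P(3)·log₂(P(3)/Q(3)) = (1/12)·log₂((1/12)/(5/12)) = -0.19349

D_KL(P||Q) = -0.09749 + 0.87744 - 0.19349 = 0.58646 ≈ 0.5865 bits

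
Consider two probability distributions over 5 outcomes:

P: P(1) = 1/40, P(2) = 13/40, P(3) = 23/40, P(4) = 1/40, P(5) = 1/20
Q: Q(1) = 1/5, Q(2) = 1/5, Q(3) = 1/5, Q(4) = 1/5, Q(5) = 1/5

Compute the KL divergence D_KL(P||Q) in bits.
0.8537 bits

D_KL(P||Q) = Σ P(x) log₂(P(x)/Q(x))

Computing term by term:
  P(1)·log₂(P(1)/Q(1)) = (1/40)·log₂((1/40)/(1/5)) = -0.07500
  P(2)·log₂(P(2)/Q(2)) = (13/40)·log₂((13/40)/(1/5)) = 0.22764
  P(3)·log₂(P(3)/Q(3)) = (23/40)·log₂((23/40)/(1/5)) = 0.87605
  P(4)·log₂(P(4)/Q(4)) = (1/40)·log₂((1/40)/(1/5)) = -0.07500
  P(5)·log₂(P(5)/Q(5)) = (1/20)·log₂((1/20)/(1/5)) = -0.10000

D_KL(P||Q) = -0.07500 + 0.22764 + 0.87605 - 0.07500 - 0.10000 = 0.85369 ≈ 0.8537 bits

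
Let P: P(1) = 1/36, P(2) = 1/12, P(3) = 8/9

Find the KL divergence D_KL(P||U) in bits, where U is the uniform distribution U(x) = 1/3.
0.9916 bits

U(i) = 1/3 for all i

D_KL(P||U) = Σ P(x) log₂(P(x) / (1/3))
           = Σ P(x) log₂(P(x)) + log₂(3)
           = log₂(3) - H(P)

H(P) = -Σ P(x) log₂(P(x)):
  -P(1)·log₂(P(1)) = -(1/36)·log₂(1/36) = 0.14361
  -P(2)·log₂(P(2)) = -(1/12)·log₂(1/12) = 0.29875
  -P(3)·log₂(P(3)) = -(8/9)·log₂(8/9) = 0.15104
H(P) = 0.14361 + 0.29875 + 0.15104 = 0.59340 bits

log₂(3) = 1.58496 bits

D_KL(P||U) = 1.58496 - 0.59340 = 0.99156 ≈ 0.9916 bits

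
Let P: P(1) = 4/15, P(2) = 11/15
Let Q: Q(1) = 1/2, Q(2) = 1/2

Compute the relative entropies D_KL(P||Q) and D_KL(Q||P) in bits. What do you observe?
D_KL(P||Q) = 0.1634 bits, D_KL(Q||P) = 0.1772 bits. The two directions give different values (D_KL(Q||P) exceeds D_KL(P||Q) by 0.0138 bits): KL divergence is asymmetric.

D_KL(P||Q) = Σ P(x) log₂(P(x)/Q(x))

Computing term by term:
  P(1)·log₂(P(1)/Q(1)) = (4/15)·log₂((4/15)/(1/2)) = -0.24184
  P(2)·log₂(P(2)/Q(2)) = (11/15)·log₂((11/15)/(1/2)) = 0.40520

D_KL(P||Q) = -0.24184 + 0.40520 = 0.16336 ≈ 0.1634 bits

D_KL(Q||P) = Σ Q(x) log₂(Q(x)/P(x))

Computing term by term:
  Q(1)·log₂(Q(1)/P(1)) = (1/2)·log₂((1/2)/(4/15)) = 0.45345
  Q(2)·log₂(Q(2)/P(2)) = (1/2)·log₂((1/2)/(11/15)) = -0.27627

D_KL(Q||P) = 0.45345 - 0.27627 = 0.17718 ≈ 0.1772 bits

These are NOT equal (difference: 0.0138 bits). KL divergence is asymmetric: D_KL(P||Q) ≠ D_KL(Q||P) in general.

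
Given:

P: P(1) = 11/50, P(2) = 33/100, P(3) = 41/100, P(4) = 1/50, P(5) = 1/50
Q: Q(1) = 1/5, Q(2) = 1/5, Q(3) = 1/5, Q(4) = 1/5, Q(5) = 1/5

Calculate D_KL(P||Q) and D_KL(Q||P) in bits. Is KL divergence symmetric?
D_KL(P||Q) = 0.5604 bits, D_KL(Q||P) = 0.9497 bits. No, KL divergence is not symmetric.

D_KL(P||Q) = Σ P(x) log₂(P(x)/Q(x))

Computing term by term:
  P(1)·log₂(P(1)/Q(1)) = (11/50)·log₂((11/50)/(1/5)) = 0.03025
  P(2)·log₂(P(2)/Q(2)) = (33/100)·log₂((33/100)/(1/5)) = 0.23841
  P(3)·log₂(P(3)/Q(3)) = (41/100)·log₂((41/100)/(1/5)) = 0.42461
  P(4)·log₂(P(4)/Q(4)) = (1/50)·log₂((1/50)/(1/5)) = -0.06644
  P(5)·log₂(P(5)/Q(5)) = (1/50)·log₂((1/50)/(1/5)) = -0.06644

D_KL(P||Q) = 0.03025 + 0.23841 + 0.42461 - 0.06644 - 0.06644 = 0.56039 ≈ 0.5604 bits

D_KL(Q||P) = Σ Q(x) log₂(Q(x)/P(x))

Computing term by term:
  Q(1)·log₂(Q(1)/P(1)) = (1/5)·log₂((1/5)/(11/50)) = -0.02750
  Q(2)·log₂(Q(2)/P(2)) = (1/5)·log₂((1/5)/(33/100)) = -0.14449
  Q(3)·log₂(Q(3)/P(3)) = (1/5)·log₂((1/5)/(41/100)) = -0.20712
  Q(4)·log₂(Q(4)/P(4)) = (1/5)·log₂((1/5)/(1/50)) = 0.66439
  Q(5)·log₂(Q(5)/P(5)) = (1/5)·log₂((1/5)/(1/50)) = 0.66439

D_KL(Q||P) = -0.02750 - 0.14449 - 0.20712 + 0.66439 + 0.66439 = 0.94967 ≈ 0.9497 bits

These are NOT equal (difference: 0.3893 bits). KL divergence is asymmetric: D_KL(P||Q) ≠ D_KL(Q||P) in general.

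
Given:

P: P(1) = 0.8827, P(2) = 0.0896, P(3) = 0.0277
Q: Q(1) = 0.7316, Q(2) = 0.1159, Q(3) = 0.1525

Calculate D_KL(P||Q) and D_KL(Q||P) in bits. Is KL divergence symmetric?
D_KL(P||Q) = 0.1377 bits, D_KL(Q||P) = 0.2201 bits. No, KL divergence is not symmetric.

D_KL(P||Q) = Σ P(x) log₂(P(x)/Q(x))

Computing term by term:
  P(1)·log₂(P(1)/Q(1)) = 0.8827·log₂(0.8827/0.7316) = 0.23910
  P(2)·log₂(P(2)/Q(2)) = 0.0896·log₂(0.0896/0.1159) = -0.03327
  P(3)·log₂(P(3)/Q(3)) = 0.0277·log₂(0.0277/0.1525) = -0.06817

D_KL(P||Q) = 0.23910 - 0.03327 - 0.06817 = 0.13766 ≈ 0.1377 bits

D_KL(Q||P) = Σ Q(x) log₂(Q(x)/P(x))

Computing term by term:
  Q(1)·log₂(Q(1)/P(1)) = 0.7316·log₂(0.7316/0.8827) = -0.19817
  Q(2)·log₂(Q(2)/P(2)) = 0.1159·log₂(0.1159/0.0896) = 0.04303
  Q(3)·log₂(Q(3)/P(3)) = 0.1525·log₂(0.1525/0.0277) = 0.37528

D_KL(Q||P) = -0.19817 + 0.04303 + 0.37528 = 0.22014 ≈ 0.2201 bits

These are NOT equal (difference: 0.0824 bits). KL divergence is asymmetric: D_KL(P||Q) ≠ D_KL(Q||P) in general.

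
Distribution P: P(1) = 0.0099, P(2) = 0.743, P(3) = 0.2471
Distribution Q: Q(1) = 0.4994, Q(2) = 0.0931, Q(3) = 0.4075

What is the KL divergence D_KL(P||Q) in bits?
1.9921 bits

D_KL(P||Q) = Σ P(x) log₂(P(x)/Q(x))

Computing term by term:
  P(1)·log₂(P(1)/Q(1)) = 0.0099·log₂(0.0099/0.4994) = -0.05600
  P(2)·log₂(P(2)/Q(2)) = 0.743·log₂(0.743/0.0931) = 2.22641
  P(3)·log₂(P(3)/Q(3)) = 0.2471·log₂(0.2471/0.4075) = -0.17833

D_KL(P||Q) = -0.05600 + 2.22641 - 0.17833 = 1.99208 ≈ 1.9921 bits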